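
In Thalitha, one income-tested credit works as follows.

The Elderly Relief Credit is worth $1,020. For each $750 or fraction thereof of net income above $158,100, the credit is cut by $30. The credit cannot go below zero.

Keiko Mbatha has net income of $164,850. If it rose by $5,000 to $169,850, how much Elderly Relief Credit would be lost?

At $164,850 — income exceeds $158,100 by $6,750, which is 9 full-or-partial $750 increments; reduction = 9 × $30 = $270, leaving $750.
At $169,850 — income exceeds $158,100 by $11,750, which is 16 full-or-partial $750 increments; reduction = 16 × $30 = $480, leaving $540.
Lost: $750 − $540 = $210.

$210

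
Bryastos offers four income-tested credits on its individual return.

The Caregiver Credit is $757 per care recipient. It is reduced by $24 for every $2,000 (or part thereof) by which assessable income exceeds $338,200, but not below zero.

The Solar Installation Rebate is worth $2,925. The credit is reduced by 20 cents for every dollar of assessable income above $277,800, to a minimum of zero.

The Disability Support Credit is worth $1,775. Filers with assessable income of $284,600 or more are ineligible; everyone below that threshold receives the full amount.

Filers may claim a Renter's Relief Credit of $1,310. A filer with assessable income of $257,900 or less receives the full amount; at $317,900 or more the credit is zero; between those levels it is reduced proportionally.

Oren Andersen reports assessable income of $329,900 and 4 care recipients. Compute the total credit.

$3,028

Caregiver Credit: base = 4 × $757 = $3,028. $329,900 is at or below the $338,200 threshold, so the full $3,028 applies.
Solar Installation Rebate: 20% of the $52,100 excess over $277,800 is $10,420 ≥ base, so the credit is $0.
Disability Support Credit: $329,900 meets or exceeds the $284,600 cutoff, so the credit is $0.
Renter's Relief Credit: $329,900 is at or above $317,900, so the credit is $0.
Total: $3,028 + $0 + $0 + $0 = $3,028.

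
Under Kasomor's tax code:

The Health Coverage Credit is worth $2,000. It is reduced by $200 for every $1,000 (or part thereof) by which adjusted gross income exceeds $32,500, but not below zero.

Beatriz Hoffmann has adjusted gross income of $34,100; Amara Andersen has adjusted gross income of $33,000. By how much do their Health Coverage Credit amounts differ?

$200

Beatriz ($34,100): Health Coverage Credit: income exceeds $32,500 by $1,600, which is 2 full-or-partial $1,000 increments; reduction = 2 × $200 = $400, leaving $1,600.
Amara ($33,000): Health Coverage Credit: income exceeds $32,500 by $500, which is 1 full-or-partial $1,000 increment; reduction = 1 × $200 = $200, leaving $1,800.
Difference: |$1,600 − $1,800| = $200.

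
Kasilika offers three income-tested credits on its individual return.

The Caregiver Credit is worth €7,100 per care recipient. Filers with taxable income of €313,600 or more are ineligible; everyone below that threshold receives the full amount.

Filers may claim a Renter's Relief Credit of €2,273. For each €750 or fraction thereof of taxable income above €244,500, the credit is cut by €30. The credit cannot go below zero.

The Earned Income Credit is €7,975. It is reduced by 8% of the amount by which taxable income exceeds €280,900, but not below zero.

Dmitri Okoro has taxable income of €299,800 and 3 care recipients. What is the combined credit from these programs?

€27,816

Caregiver Credit: base = 3 × €7,100 = €21,300. €299,800 is below the €313,600 cutoff, so the full €21,300 applies.
Renter's Relief Credit: income exceeds €244,500 by €55,300, which is 74 full-or-partial €750 increments; reduction = 74 × €30 = €2,220, leaving €53.
Earned Income Credit: 8% of the €18,900 excess over €280,900 is €1,512; credit = €7,975 − €1,512 = €6,463.
Total: €21,300 + €53 + €6,463 = €27,816.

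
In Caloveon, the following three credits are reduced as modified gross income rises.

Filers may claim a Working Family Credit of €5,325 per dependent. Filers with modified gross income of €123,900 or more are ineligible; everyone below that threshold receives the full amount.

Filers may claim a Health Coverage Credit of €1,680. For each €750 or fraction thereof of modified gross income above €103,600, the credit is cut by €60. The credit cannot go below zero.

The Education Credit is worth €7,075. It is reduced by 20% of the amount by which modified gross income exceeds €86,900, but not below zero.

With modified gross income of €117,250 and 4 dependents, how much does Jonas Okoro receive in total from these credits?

Working Family Credit: base = 4 × €5,325 = €21,300. €117,250 is below the €123,900 cutoff, so the full €21,300 applies.
Health Coverage Credit: income exceeds €103,600 by €13,650, which is 19 full-or-partial €750 increments; reduction = 19 × €60 = €1,140, leaving €540.
Education Credit: 20% of the €30,350 excess over €86,900 is €6,070; credit = €7,075 − €6,070 = €1,005.
Total: €21,300 + €540 + €1,005 = €22,845.

€22,845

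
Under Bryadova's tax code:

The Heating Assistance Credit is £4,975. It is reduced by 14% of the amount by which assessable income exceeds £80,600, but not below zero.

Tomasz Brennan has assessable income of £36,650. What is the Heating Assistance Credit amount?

Heating Assistance Credit: £36,650 is at or below the £80,600 threshold, so the full £4,975 applies.

£4,975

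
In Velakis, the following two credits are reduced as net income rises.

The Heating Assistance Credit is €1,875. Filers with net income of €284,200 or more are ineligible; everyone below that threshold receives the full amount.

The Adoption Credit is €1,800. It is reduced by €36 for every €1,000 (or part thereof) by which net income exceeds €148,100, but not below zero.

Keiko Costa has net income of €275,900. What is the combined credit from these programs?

€1,875

Heating Assistance Credit: €275,900 is below the €284,200 cutoff, so the full €1,875 applies.
Adoption Credit: income exceeds €148,100 by €127,800 → 128 increments × €36 = €4,608 ≥ base, so the credit is €0.
Total: €1,875 + €0 = €1,875.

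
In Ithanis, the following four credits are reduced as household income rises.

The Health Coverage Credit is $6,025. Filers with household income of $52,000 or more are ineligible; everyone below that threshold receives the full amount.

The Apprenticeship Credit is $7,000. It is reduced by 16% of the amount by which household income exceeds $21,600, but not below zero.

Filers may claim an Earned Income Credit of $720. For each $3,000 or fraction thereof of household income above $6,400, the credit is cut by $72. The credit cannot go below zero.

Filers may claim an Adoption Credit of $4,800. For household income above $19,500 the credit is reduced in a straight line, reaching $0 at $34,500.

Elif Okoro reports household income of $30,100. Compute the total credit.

Health Coverage Credit: $30,100 is below the $52,000 cutoff, so the full $6,025 applies.
Apprenticeship Credit: 16% of the $8,500 excess over $21,600 is $1,360; credit = $7,000 − $1,360 = $5,640.
Earned Income Credit: income exceeds $6,400 by $23,700, which is 8 full-or-partial $3,000 increments; reduction = 8 × $72 = $576, leaving $144.
Adoption Credit: $30,100 is $10,600 into a $15,000 phase-out range, leaving 4,400/15,000 of the credit: $4,800 × 4,400/15,000 = $1,408.
Total: $6,025 + $5,640 + $144 + $1,408 = $13,217.

$13,217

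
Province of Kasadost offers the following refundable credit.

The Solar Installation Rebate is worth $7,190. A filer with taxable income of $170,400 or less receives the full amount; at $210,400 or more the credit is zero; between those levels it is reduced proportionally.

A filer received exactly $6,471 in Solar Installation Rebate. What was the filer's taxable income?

$174,400

$6,471 is 6,471/7,190 of the full $7,190, so 719/7,190 of the $40,000 range has been used: income = $170,400 + $40,000 × 719/7,190 = $174,400.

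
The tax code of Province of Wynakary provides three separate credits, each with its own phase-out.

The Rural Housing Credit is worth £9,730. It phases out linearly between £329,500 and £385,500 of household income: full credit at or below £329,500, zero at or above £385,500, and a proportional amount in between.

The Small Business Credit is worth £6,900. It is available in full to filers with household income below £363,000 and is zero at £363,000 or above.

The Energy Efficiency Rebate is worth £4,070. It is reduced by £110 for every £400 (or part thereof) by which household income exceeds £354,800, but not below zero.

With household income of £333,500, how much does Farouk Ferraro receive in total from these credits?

Rural Housing Credit: £333,500 is £4,000 into a £56,000 phase-out range, leaving 52,000/56,000 of the credit: £9,730 × 52,000/56,000 = £9,035.
Small Business Credit: £333,500 is below the £363,000 cutoff, so the full £6,900 applies.
Energy Efficiency Rebate: £333,500 is at or below the £354,800 threshold, so the full £4,070 applies.
Total: £9,035 + £6,900 + £4,070 = £20,005.

£20,005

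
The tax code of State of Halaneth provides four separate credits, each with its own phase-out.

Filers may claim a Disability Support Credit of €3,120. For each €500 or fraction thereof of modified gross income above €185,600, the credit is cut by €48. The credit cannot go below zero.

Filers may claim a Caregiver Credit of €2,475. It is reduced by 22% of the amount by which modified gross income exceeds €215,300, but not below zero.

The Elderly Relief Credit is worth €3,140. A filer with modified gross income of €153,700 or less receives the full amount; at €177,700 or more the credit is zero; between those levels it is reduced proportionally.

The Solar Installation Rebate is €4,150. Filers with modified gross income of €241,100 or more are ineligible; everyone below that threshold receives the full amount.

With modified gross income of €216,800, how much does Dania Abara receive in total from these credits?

€6,391

Disability Support Credit: income exceeds €185,600 by €31,200, which is 63 full-or-partial €500 increments; reduction = 63 × €48 = €3,024, leaving €96.
Caregiver Credit: 22% of the €1,500 excess over €215,300 is €330; credit = €2,475 − €330 = €2,145.
Elderly Relief Credit: €216,800 is at or above €177,700, so the credit is €0.
Solar Installation Rebate: €216,800 is below the €241,100 cutoff, so the full €4,150 applies.
Total: €96 + €2,145 + €0 + €4,150 = €6,391.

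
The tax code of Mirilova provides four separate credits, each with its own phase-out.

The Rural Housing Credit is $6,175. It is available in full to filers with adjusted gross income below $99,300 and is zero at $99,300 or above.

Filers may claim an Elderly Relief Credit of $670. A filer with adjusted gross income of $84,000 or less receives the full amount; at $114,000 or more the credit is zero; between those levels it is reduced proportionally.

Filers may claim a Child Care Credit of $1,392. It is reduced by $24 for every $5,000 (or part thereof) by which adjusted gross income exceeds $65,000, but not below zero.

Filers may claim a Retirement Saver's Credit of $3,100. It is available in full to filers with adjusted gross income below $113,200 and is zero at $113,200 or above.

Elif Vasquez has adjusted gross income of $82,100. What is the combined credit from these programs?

$11,241

Rural Housing Credit: $82,100 is below the $99,300 cutoff, so the full $6,175 applies.
Elderly Relief Credit: $82,100 is at or below the $84,000 threshold, so the full $670 applies.
Child Care Credit: income exceeds $65,000 by $17,100, which is 4 full-or-partial $5,000 increments; reduction = 4 × $24 = $96, leaving $1,296.
Retirement Saver's Credit: $82,100 is below the $113,200 cutoff, so the full $3,100 applies.
Total: $6,175 + $670 + $1,296 + $3,100 = $11,241.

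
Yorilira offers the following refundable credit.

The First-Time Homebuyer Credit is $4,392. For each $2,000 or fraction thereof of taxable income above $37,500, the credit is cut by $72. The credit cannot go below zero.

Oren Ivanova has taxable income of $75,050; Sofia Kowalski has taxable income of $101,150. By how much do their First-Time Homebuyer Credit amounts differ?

$936

Oren ($75,050): First-Time Homebuyer Credit: income exceeds $37,500 by $37,550, which is 19 full-or-partial $2,000 increments; reduction = 19 × $72 = $1,368, leaving $3,024.
Sofia ($101,150): First-Time Homebuyer Credit: income exceeds $37,500 by $63,650, which is 32 full-or-partial $2,000 increments; reduction = 32 × $72 = $2,304, leaving $2,088.
Difference: |$3,024 − $2,088| = $936.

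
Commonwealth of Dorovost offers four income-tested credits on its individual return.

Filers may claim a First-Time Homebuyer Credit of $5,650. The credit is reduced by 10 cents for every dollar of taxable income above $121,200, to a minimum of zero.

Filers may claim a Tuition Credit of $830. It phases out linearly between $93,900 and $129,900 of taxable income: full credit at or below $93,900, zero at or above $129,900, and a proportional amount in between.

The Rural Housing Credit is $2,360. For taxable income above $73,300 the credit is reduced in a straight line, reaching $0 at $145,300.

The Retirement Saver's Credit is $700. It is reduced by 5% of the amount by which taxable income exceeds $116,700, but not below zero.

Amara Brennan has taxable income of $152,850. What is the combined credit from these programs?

First-Time Homebuyer Credit: 10% of the $31,650 excess over $121,200 is $3,165; credit = $5,650 − $3,165 = $2,485.
Tuition Credit: $152,850 is at or above $129,900, so the credit is $0.
Rural Housing Credit: $152,850 is at or above $145,300, so the credit is $0.
Retirement Saver's Credit: 5% of the $36,150 excess over $116,700 is $1,807.50 ≥ base, so the credit is $0.
Total: $2,485 + $0 + $0 + $0 = $2,485.

$2,485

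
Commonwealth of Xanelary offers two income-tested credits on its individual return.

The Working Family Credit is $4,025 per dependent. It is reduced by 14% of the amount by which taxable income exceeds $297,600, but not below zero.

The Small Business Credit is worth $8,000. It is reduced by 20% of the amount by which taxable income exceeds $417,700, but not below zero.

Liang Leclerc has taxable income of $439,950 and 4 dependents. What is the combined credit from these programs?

$3,550

Working Family Credit: base = 4 × $4,025 = $16,100. 14% of the $142,350 excess over $297,600 is $19,929 ≥ base, so the credit is $0.
Small Business Credit: 20% of the $22,250 excess over $417,700 is $4,450; credit = $8,000 − $4,450 = $3,550.
Total: $0 + $3,550 = $3,550.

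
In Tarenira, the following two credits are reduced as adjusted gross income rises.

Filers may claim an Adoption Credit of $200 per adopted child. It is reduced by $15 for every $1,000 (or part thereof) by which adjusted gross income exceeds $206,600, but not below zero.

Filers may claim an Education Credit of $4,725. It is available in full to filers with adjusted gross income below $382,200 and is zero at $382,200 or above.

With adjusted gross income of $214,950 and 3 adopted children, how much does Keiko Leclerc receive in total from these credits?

$5,190

Adoption Credit: base = 3 × $200 = $600. income exceeds $206,600 by $8,350, which is 9 full-or-partial $1,000 increments; reduction = 9 × $15 = $135, leaving $465.
Education Credit: $214,950 is below the $382,200 cutoff, so the full $4,725 applies.
Total: $465 + $4,725 = $5,190.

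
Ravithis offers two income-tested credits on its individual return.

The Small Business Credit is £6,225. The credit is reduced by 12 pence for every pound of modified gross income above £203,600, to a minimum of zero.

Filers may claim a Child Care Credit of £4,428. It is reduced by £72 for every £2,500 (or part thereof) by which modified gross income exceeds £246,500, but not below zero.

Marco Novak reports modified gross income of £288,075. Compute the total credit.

Small Business Credit: 12% of the £84,475 excess over £203,600 is £10,137 ≥ base, so the credit is £0.
Child Care Credit: income exceeds £246,500 by £41,575, which is 17 full-or-partial £2,500 increments; reduction = 17 × £72 = £1,224, leaving £3,204.
Total: £0 + £3,204 = £3,204.

£3,204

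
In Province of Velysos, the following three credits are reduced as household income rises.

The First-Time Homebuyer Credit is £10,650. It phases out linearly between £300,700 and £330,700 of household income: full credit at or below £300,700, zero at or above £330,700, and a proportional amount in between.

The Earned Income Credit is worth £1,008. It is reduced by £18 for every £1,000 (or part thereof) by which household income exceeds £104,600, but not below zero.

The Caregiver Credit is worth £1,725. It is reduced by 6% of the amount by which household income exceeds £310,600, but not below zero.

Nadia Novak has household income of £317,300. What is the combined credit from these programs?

First-Time Homebuyer Credit: £317,300 is £16,600 into a £30,000 phase-out range, leaving 13,400/30,000 of the credit: £10,650 × 13,400/30,000 = £4,757.
Earned Income Credit: income exceeds £104,600 by £212,700 → 213 increments × £18 = £3,834 ≥ base, so the credit is £0.
Caregiver Credit: 6% of the £6,700 excess over £310,600 is £402; credit = £1,725 − £402 = £1,323.
Total: £4,757 + £0 + £1,323 = £6,080.

£6,080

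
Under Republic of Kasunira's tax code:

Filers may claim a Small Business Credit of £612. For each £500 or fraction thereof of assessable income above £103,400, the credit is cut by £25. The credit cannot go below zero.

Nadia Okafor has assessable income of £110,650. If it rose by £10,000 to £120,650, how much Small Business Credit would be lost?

At £110,650 — income exceeds £103,400 by £7,250, which is 15 full-or-partial £500 increments; reduction = 15 × £25 = £375, leaving £237.
At £120,650 — income exceeds £103,400 by £17,250 → 35 increments × £25 = £875 ≥ base, so the credit is £0.
Lost: £237 − £0 = £237.

£237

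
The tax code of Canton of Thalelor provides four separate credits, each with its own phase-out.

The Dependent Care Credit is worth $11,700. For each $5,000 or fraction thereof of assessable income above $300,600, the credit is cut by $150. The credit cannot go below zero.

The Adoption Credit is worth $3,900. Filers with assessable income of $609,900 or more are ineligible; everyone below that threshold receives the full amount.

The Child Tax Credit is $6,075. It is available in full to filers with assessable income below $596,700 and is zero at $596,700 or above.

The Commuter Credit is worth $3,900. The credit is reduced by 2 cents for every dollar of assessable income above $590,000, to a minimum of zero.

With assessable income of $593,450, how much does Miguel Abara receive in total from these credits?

$16,656

Dependent Care Credit: income exceeds $300,600 by $292,850, which is 59 full-or-partial $5,000 increments; reduction = 59 × $150 = $8,850, leaving $2,850.
Adoption Credit: $593,450 is below the $609,900 cutoff, so the full $3,900 applies.
Child Tax Credit: $593,450 is below the $596,700 cutoff, so the full $6,075 applies.
Commuter Credit: 2% of the $3,450 excess over $590,000 is $69; credit = $3,900 − $69 = $3,831.
Total: $2,850 + $3,900 + $6,075 + $3,831 = $16,656.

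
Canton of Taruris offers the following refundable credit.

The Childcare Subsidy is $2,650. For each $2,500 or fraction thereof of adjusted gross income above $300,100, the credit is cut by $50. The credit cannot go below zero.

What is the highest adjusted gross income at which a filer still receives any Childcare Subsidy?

After 52 increments the reduction is 52 × $50 = $2,600, leaving $50; one more increment wipes it out. Increment 52 ends at excess 52 × $2,500 = $130,000, so the highest qualifying income is $300,100 + $130,000 = $430,100.

$430,100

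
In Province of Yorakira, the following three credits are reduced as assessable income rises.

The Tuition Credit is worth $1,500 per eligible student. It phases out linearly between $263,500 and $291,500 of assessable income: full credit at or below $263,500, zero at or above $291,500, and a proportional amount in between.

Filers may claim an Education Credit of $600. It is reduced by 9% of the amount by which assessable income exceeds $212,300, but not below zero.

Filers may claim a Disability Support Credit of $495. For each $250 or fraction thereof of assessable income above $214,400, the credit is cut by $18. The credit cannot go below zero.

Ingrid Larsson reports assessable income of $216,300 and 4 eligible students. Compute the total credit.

Tuition Credit: base = 4 × $1,500 = $6,000. $216,300 is at or below the $263,500 threshold, so the full $6,000 applies.
Education Credit: 9% of the $4,000 excess over $212,300 is $360; credit = $600 − $360 = $240.
Disability Support Credit: income exceeds $214,400 by $1,900, which is 8 full-or-partial $250 increments; reduction = 8 × $18 = $144, leaving $351.
Total: $6,000 + $240 + $351 = $6,591.

$6,591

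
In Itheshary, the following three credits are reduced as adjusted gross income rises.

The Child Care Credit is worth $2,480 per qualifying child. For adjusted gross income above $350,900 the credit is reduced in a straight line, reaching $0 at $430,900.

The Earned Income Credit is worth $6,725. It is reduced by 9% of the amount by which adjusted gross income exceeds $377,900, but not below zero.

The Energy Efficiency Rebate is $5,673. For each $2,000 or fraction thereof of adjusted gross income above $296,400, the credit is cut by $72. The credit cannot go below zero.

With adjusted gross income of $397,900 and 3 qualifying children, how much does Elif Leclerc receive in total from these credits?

$9,995

Child Care Credit: base = 3 × $2,480 = $7,440. $397,900 is $47,000 into a $80,000 phase-out range, leaving 33,000/80,000 of the credit: $7,440 × 33,000/80,000 = $3,069.
Earned Income Credit: 9% of the $20,000 excess over $377,900 is $1,800; credit = $6,725 − $1,800 = $4,925.
Energy Efficiency Rebate: income exceeds $296,400 by $101,500, which is 51 full-or-partial $2,000 increments; reduction = 51 × $72 = $3,672, leaving $2,001.
Total: $3,069 + $4,925 + $2,001 = $9,995.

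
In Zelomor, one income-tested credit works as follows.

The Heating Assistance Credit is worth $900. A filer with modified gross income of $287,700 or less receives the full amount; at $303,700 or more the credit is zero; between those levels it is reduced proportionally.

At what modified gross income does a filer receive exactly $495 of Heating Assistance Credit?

$495 is 495/900 of the full $900, so 405/900 of the $16,000 range has been used: income = $287,700 + $16,000 × 405/900 = $294,900.

$294,900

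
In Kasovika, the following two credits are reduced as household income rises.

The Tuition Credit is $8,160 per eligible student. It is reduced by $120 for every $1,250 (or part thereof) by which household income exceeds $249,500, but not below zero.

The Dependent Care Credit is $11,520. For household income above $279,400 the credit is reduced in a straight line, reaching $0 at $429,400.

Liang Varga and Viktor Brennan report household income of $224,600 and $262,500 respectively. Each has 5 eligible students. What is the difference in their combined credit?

$1,320

Liang ($224,600): Tuition Credit: base = 5 × $8,160 = $40,800. $224,600 is at or below the $249,500 threshold, so the full $40,800 applies. Dependent Care Credit: $224,600 is at or below the $279,400 threshold, so the full $11,520 applies. total $40,800 + $11,520 = $52,320
Viktor ($262,500): Tuition Credit: base = 5 × $8,160 = $40,800. income exceeds $249,500 by $13,000, which is 11 full-or-partial $1,250 increments; reduction = 11 × $120 = $1,320, leaving $39,480. Dependent Care Credit: $262,500 is at or below the $279,400 threshold, so the full $11,520 applies. total $39,480 + $11,520 = $51,000
Difference: |$52,320 − $51,000| = $1,320.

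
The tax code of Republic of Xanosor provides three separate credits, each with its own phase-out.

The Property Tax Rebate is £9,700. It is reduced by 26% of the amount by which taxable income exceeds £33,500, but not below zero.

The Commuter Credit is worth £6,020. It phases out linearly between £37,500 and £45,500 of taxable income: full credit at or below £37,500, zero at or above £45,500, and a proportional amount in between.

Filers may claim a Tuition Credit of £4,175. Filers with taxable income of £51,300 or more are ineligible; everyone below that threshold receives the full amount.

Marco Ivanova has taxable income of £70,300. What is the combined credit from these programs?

£132

Property Tax Rebate: 26% of the £36,800 excess over £33,500 is £9,568; credit = £9,700 − £9,568 = £132.
Commuter Credit: £70,300 is at or above £45,500, so the credit is £0.
Tuition Credit: £70,300 meets or exceeds the £51,300 cutoff, so the credit is £0.
Total: £132 + £0 + £0 = £132.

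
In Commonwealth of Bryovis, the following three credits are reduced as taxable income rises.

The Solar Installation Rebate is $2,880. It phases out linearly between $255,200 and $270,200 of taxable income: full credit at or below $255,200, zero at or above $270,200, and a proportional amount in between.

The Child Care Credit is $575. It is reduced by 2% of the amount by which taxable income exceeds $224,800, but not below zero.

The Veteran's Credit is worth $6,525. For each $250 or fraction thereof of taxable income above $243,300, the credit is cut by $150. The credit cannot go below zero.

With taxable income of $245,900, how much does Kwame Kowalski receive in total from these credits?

$7,908

Solar Installation Rebate: $245,900 is at or below the $255,200 threshold, so the full $2,880 applies.
Child Care Credit: 2% of the $21,100 excess over $224,800 is $422; credit = $575 − $422 = $153.
Veteran's Credit: income exceeds $243,300 by $2,600, which is 11 full-or-partial $250 increments; reduction = 11 × $150 = $1,650, leaving $4,875.
Total: $2,880 + $153 + $4,875 = $7,908.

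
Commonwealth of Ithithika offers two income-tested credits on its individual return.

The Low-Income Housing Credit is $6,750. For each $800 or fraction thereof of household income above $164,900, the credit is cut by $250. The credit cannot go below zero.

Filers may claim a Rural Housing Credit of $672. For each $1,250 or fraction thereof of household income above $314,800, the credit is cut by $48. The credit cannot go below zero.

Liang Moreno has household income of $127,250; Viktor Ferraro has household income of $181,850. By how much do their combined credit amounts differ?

$5,500

Liang ($127,250): Low-Income Housing Credit: $127,250 is at or below the $164,900 threshold, so the full $6,750 applies. Rural Housing Credit: $127,250 is at or below the $314,800 threshold, so the full $672 applies. total $6,750 + $672 = $7,422
Viktor ($181,850): Low-Income Housing Credit: income exceeds $164,900 by $16,950, which is 22 full-or-partial $800 increments; reduction = 22 × $250 = $5,500, leaving $1,250. Rural Housing Credit: $181,850 is at or below the $314,800 threshold, so the full $672 applies. total $1,250 + $672 = $1,922
Difference: |$7,422 − $1,922| = $5,500.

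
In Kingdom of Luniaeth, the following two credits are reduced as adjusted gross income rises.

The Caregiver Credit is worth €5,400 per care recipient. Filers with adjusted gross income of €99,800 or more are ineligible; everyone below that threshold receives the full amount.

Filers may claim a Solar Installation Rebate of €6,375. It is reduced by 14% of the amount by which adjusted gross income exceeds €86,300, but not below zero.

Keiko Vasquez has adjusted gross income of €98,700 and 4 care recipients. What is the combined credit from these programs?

€26,239

Caregiver Credit: base = 4 × €5,400 = €21,600. €98,700 is below the €99,800 cutoff, so the full €21,600 applies.
Solar Installation Rebate: 14% of the €12,400 excess over €86,300 is €1,736; credit = €6,375 − €1,736 = €4,639.
Total: €21,600 + €4,639 = €26,239.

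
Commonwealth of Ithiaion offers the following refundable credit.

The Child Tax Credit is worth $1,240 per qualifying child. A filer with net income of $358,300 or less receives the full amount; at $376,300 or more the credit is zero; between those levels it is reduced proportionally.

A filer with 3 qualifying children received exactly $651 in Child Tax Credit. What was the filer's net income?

$373,150

Full credit = 3 × $1,240 = $3,720.
$651 is 651/3,720 of the full $3,720, so 3,069/3,720 of the $18,000 range has been used: income = $358,300 + $18,000 × 3,069/3,720 = $373,150.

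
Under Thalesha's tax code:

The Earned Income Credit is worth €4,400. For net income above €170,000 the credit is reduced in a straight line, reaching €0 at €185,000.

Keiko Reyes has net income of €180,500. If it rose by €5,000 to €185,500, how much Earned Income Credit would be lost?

At €180,500 — €180,500 is €10,500 into a €15,000 phase-out range, leaving 4,500/15,000 of the credit: €4,400 × 4,500/15,000 = €1,320.
At €185,500 — €185,500 is at or above €185,000, so the credit is €0.
Lost: €1,320 − €0 = €1,320.

€1,320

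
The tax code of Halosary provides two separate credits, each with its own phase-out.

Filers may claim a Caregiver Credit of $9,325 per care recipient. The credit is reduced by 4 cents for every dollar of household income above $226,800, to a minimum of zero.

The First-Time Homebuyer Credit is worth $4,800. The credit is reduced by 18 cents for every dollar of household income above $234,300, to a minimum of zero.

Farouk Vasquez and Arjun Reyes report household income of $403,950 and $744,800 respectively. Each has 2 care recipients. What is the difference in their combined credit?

$11,564

Farouk ($403,950): Caregiver Credit: base = 2 × $9,325 = $18,650. 4% of the $177,150 excess over $226,800 is $7,086; credit = $18,650 − $7,086 = $11,564. First-Time Homebuyer Credit: 18% of the $169,650 excess over $234,300 is $30,537 ≥ base, so the credit is $0. total $11,564 + $0 = $11,564
Arjun ($744,800): Caregiver Credit: base = 2 × $9,325 = $18,650. 4% of the $518,000 excess over $226,800 is $20,720 ≥ base, so the credit is $0. First-Time Homebuyer Credit: 18% of the $510,500 excess over $234,300 is $91,890 ≥ base, so the credit is $0. total $0 + $0 = $0
Difference: |$11,564 − $0| = $11,564.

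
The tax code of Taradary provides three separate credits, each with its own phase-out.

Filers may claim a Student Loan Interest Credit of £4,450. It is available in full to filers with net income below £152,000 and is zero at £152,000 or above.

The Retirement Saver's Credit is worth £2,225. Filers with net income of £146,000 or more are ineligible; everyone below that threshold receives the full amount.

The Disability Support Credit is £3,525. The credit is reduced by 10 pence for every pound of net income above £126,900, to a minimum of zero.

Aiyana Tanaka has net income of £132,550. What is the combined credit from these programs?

Student Loan Interest Credit: £132,550 is below the £152,000 cutoff, so the full £4,450 applies.
Retirement Saver's Credit: £132,550 is below the £146,000 cutoff, so the full £2,225 applies.
Disability Support Credit: 10% of the £5,650 excess over £126,900 is £565; credit = £3,525 − £565 = £2,960.
Total: £4,450 + £2,225 + £2,960 = £9,635.

£9,635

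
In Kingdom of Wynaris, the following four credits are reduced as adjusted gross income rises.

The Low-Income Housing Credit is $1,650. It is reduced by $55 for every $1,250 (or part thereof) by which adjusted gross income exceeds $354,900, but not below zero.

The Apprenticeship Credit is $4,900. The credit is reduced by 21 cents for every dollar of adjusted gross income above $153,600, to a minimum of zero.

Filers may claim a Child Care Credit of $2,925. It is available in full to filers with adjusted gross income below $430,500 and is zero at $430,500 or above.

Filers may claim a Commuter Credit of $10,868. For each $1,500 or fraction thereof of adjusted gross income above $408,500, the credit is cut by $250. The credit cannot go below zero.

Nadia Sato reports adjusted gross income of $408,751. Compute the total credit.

Low-Income Housing Credit: income exceeds $354,900 by $53,851 → 44 increments × $55 = $2,420 ≥ base, so the credit is $0.
Apprenticeship Credit: 21% of the $255,151 excess over $153,600 is $53,581.71 ≥ base, so the credit is $0.
Child Care Credit: $408,751 is below the $430,500 cutoff, so the full $2,925 applies.
Commuter Credit: income exceeds $408,500 by $251, which is 1 full-or-partial $1,500 increment; reduction = 1 × $250 = $250, leaving $10,618.
Total: $0 + $0 + $2,925 + $10,618 = $13,543.

$13,543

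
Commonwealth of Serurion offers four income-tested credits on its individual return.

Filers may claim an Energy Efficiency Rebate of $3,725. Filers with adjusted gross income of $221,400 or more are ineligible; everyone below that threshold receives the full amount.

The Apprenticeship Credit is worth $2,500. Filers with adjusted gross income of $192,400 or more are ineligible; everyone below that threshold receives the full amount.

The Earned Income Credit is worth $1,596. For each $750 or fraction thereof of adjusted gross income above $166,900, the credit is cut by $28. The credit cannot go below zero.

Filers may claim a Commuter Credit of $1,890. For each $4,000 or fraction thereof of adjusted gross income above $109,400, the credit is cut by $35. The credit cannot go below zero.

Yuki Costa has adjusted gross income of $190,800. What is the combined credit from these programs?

$8,080

Energy Efficiency Rebate: $190,800 is below the $221,400 cutoff, so the full $3,725 applies.
Apprenticeship Credit: $190,800 is below the $192,400 cutoff, so the full $2,500 applies.
Earned Income Credit: income exceeds $166,900 by $23,900, which is 32 full-or-partial $750 increments; reduction = 32 × $28 = $896, leaving $700.
Commuter Credit: income exceeds $109,400 by $81,400, which is 21 full-or-partial $4,000 increments; reduction = 21 × $35 = $735, leaving $1,155.
Total: $3,725 + $2,500 + $700 + $1,155 = $8,080.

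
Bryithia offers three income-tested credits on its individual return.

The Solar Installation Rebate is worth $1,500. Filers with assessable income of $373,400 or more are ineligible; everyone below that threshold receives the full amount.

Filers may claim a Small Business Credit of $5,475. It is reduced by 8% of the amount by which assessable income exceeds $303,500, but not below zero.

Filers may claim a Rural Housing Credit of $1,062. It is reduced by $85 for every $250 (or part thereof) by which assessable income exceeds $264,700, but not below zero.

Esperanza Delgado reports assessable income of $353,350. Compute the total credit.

$2,987

Solar Installation Rebate: $353,350 is below the $373,400 cutoff, so the full $1,500 applies.
Small Business Credit: 8% of the $49,850 excess over $303,500 is $3,988; credit = $5,475 − $3,988 = $1,487.
Rural Housing Credit: income exceeds $264,700 by $88,650 → 355 increments × $85 = $30,175 ≥ base, so the credit is $0.
Total: $1,500 + $1,487 + $0 = $2,987.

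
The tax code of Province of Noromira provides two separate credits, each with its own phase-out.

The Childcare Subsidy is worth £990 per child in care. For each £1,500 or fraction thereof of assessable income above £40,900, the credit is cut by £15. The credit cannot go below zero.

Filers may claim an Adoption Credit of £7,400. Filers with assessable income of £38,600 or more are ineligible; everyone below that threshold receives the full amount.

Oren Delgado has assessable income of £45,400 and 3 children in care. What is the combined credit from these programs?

Childcare Subsidy: base = 3 × £990 = £2,970. income exceeds £40,900 by £4,500, which is 3 full-or-partial £1,500 increments; reduction = 3 × £15 = £45, leaving £2,925.
Adoption Credit: £45,400 meets or exceeds the £38,600 cutoff, so the credit is £0.
Total: £2,925 + £0 = £2,925.

£2,925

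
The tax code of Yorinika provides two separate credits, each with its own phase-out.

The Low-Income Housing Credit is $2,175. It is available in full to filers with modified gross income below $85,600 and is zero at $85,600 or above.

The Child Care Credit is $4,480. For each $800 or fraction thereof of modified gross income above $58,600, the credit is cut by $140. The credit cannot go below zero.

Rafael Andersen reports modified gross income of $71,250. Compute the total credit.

$4,415

Low-Income Housing Credit: $71,250 is below the $85,600 cutoff, so the full $2,175 applies.
Child Care Credit: income exceeds $58,600 by $12,650, which is 16 full-or-partial $800 increments; reduction = 16 × $140 = $2,240, leaving $2,240.
Total: $2,175 + $2,240 = $4,415.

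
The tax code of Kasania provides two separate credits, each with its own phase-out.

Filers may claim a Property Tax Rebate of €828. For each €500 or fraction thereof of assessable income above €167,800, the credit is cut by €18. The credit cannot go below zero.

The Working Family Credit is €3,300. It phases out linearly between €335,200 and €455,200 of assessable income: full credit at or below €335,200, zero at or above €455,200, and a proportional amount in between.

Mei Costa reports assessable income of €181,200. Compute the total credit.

Property Tax Rebate: income exceeds €167,800 by €13,400, which is 27 full-or-partial €500 increments; reduction = 27 × €18 = €486, leaving €342.
Working Family Credit: €181,200 is at or below the €335,200 threshold, so the full €3,300 applies.
Total: €342 + €3,300 = €3,642.

€3,642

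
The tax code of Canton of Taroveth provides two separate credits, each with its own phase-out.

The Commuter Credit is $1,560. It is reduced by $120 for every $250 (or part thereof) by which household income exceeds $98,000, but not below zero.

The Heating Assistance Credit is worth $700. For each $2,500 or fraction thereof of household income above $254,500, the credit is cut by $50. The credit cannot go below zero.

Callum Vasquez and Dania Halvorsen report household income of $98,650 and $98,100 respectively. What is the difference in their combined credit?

Callum ($98,650): Commuter Credit: income exceeds $98,000 by $650, which is 3 full-or-partial $250 increments; reduction = 3 × $120 = $360, leaving $1,200. Heating Assistance Credit: $98,650 is at or below the $254,500 threshold, so the full $700 applies. total $1,200 + $700 = $1,900
Dania ($98,100): Commuter Credit: income exceeds $98,000 by $100, which is 1 full-or-partial $250 increment; reduction = 1 × $120 = $120, leaving $1,440. Heating Assistance Credit: $98,100 is at or below the $254,500 threshold, so the full $700 applies. total $1,440 + $700 = $2,140
Difference: |$1,900 − $2,140| = $240.

$240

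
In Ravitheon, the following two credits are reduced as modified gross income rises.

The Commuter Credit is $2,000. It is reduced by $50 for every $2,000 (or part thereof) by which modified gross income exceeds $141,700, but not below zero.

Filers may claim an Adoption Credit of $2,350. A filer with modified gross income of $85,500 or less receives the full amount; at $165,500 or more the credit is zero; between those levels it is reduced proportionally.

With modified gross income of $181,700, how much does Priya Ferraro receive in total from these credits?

Commuter Credit: income exceeds $141,700 by $40,000, which is 20 full-or-partial $2,000 increments; reduction = 20 × $50 = $1,000, leaving $1,000.
Adoption Credit: $181,700 is at or above $165,500, so the credit is $0.
Total: $1,000 + $0 = $1,000.

$1,000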